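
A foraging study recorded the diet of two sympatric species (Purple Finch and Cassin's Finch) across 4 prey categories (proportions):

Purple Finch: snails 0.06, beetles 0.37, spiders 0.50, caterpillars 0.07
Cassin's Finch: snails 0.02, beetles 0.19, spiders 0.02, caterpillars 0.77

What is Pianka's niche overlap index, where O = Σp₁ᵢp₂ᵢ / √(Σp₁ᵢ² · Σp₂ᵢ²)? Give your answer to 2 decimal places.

Σ p₁ᵢp₂ᵢ = 0.0012 + 0.0703 + 0.0100 + 0.0539 = 0.1354
Σp_1ᵢ² = 0.06² + 0.37² + 0.50² + 0.07² = 0.0036 + 0.1369 + 0.2500 + 0.0049 = 0.3954
Σp_2ᵢ² = 0.02² + 0.19² + 0.02² + 0.77² = 0.0004 + 0.0361 + 0.0004 + 0.5929 = 0.6298
O = 0.1354 / √(0.3954 × 0.6298) = 0.1354 / 0.49902 = 0.2713

0.27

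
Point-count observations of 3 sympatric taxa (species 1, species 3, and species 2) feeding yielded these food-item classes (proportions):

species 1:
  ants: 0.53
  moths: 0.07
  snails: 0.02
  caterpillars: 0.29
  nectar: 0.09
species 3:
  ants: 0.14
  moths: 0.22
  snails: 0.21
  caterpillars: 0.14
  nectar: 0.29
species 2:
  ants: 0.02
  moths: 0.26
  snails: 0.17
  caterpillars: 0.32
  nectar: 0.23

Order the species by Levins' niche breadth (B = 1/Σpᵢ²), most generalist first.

Σp_1ᵢ² = 0.53² + 0.07² + 0.02² + 0.29² + 0.09² = 0.2809 + 0.0049 + 0.0004 + 0.0841 + 0.0081 = 0.3784
B_1 = 1 / 0.3784 = 2.6427
Σp_3ᵢ² = 0.14² + 0.22² + 0.21² + 0.14² + 0.29² = 0.0196 + 0.0484 + 0.0441 + 0.0196 + 0.0841 = 0.2158
B_3 = 1 / 0.2158 = 4.6339
Σp_2ᵢ² = 0.02² + 0.26² + 0.17² + 0.32² + 0.23² = 0.0004 + 0.0676 + 0.0289 + 0.1024 + 0.0529 = 0.2522
B_2 = 1 / 0.2522 = 3.9651
Ranking by B (broadest → narrowest): species 3 (4.63) > species 2 (3.97) > species 1 (2.64)

species 3 > species 2 > species 1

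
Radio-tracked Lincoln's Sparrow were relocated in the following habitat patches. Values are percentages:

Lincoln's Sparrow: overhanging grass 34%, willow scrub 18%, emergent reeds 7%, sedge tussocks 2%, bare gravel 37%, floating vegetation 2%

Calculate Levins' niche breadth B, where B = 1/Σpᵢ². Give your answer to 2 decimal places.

3.44

Convert percentages to proportions (divide by 100).
Σpᵢ² = 0.34² + 0.18² + 0.07² + 0.02² + 0.37² + 0.02² = 0.1156 + 0.0324 + 0.0049 + 0.0004 + 0.1369 + 0.0004 = 0.2906
B = 1 / 0.2906 = 3.4412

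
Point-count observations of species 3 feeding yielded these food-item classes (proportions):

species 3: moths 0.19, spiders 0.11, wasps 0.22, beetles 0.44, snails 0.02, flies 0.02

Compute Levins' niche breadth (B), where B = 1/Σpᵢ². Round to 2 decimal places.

Σpᵢ² = 0.19² + 0.11² + 0.22² + 0.44² + 0.02² + 0.02² = 0.0361 + 0.0121 + 0.0484 + 0.1936 + 0.0004 + 0.0004 = 0.2910
B = 1 / 0.2910 = 3.4364

3.44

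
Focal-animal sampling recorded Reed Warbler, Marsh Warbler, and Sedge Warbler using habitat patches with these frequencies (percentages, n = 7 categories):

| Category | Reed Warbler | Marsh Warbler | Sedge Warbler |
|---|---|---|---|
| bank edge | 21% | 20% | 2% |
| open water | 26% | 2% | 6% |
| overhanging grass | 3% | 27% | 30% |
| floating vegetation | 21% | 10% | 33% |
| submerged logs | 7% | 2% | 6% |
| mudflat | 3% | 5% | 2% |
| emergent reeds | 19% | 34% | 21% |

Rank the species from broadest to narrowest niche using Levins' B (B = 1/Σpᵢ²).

Convert percentages to proportions (divide by 100).
Σp_Reedᵢ² = 0.21² + 0.26² + 0.03² + 0.21² + 0.07² + 0.03² + 0.19² = 0.0441 + 0.0676 + 0.0009 + 0.0441 + 0.0049 + 0.0009 + 0.0361 = 0.1986
B_Reed = 1 / 0.1986 = 5.0352
Σp_Marsᵢ² = 0.20² + 0.02² + 0.27² + 0.10² + 0.02² + 0.05² + 0.34² = 0.0400 + 0.0004 + 0.0729 + 0.0100 + 0.0004 + 0.0025 + 0.1156 = 0.2418
B_Mars = 1 / 0.2418 = 4.1356
Σp_Sedgᵢ² = 0.02² + 0.06² + 0.30² + 0.33² + 0.06² + 0.02² + 0.21² = 0.0004 + 0.0036 + 0.0900 + 0.1089 + 0.0036 + 0.0004 + 0.0441 = 0.2510
B_Sedg = 1 / 0.2510 = 3.9841
Ranking by B (broadest → narrowest): Reed Warbler (5.04) > Marsh Warbler (4.14) > Sedge Warbler (3.98)

Reed Warbler > Marsh Warbler > Sedge Warbler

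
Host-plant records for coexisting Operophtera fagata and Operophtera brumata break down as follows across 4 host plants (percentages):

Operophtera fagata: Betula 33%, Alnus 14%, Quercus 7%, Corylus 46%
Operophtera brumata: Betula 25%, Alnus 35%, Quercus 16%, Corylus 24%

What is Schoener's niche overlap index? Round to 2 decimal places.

Convert percentages to proportions (divide by 100).
Σ|p₁ᵢ − p₂ᵢ| = 0.08 + 0.21 + 0.09 + 0.22 = 0.60
D = 1 − ½ × 0.60 = 1 − 0.300 = 0.7000

0.70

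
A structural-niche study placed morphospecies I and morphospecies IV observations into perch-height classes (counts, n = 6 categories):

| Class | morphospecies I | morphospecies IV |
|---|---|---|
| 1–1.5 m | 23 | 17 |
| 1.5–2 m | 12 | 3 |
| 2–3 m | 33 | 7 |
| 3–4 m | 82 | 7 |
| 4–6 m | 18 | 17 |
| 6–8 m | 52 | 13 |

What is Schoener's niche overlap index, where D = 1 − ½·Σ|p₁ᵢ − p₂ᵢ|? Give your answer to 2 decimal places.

0.66

Proportions for morphospecies I (n=220): 23/220=0.1045, 12/220=0.0545, 33/220=0.1500, 82/220=0.3727, 18/220=0.0818, 52/220=0.2364
Proportions for morphospecies IV (n=64): 17/64=0.2656, 3/64=0.0469, 7/64=0.1094, 7/64=0.1094, 17/64=0.2656, 13/64=0.2031
Σ|p₁ᵢ − p₂ᵢ| = 0.1611 + 0.0076 + 0.0406 + 0.2633 + 0.1838 + 0.0333 = 0.6897
D = 1 − ½ × 0.6897 = 1 − 0.34485 = 0.65515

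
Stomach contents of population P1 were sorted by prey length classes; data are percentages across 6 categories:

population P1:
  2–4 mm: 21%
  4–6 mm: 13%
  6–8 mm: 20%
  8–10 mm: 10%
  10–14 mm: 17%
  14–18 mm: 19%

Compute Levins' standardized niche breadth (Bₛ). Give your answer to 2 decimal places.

0.94

Convert percentages to proportions (divide by 100).
Σpᵢ² = 0.21² + 0.13² + 0.20² + 0.10² + 0.17² + 0.19² = 0.0441 + 0.0169 + 0.0400 + 0.0100 + 0.0289 + 0.0361 = 0.1760
B = 1 / 0.1760 = 5.6818
Bₛ = (B − 1)/(n − 1) = (5.6818 − 1)/(6 − 1) = 4.6818/5 = 0.9364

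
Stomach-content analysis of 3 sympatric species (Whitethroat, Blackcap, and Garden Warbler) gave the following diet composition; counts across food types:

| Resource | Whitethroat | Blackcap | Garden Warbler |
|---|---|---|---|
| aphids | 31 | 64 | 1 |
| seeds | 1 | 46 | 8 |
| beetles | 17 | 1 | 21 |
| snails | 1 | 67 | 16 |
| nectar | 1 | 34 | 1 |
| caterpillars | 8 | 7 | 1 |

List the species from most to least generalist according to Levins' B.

Proportions for Whitethroat (n=59): 31/59=0.5254, 1/59=0.0169, 17/59=0.2881, 1/59=0.0169, 1/59=0.0169, 8/59=0.1356
Proportions for Blackcap (n=219): 64/219=0.2922, 46/219=0.2100, 1/219=0.0046, 67/219=0.3059, 34/219=0.1553, 7/219=0.0320
Proportions for Garden Warbler (n=48): 1/48=0.0208, 8/48=0.1667, 21/48=0.4375, 16/48=0.3333, 1/48=0.0208, 1/48=0.0208
Σp_Whitᵢ² = 0.5254² + 0.0169² + 0.2881² + 0.0169² + 0.0169² + 0.1356² = 0.276045 + 0.000286 + 0.083002 + 0.000286 + 0.000286 + 0.018387 = 0.378292
B_Whit = 1 / 0.378292 = 2.6435
Σp_Blacᵢ² = 0.2922² + 0.2100² + 0.0046² + 0.3059² + 0.1553² + 0.0320² = 0.085381 + 0.044100 + 0.000021 + 0.093575 + 0.024118 + 0.001024 = 0.248219
B_Blac = 1 / 0.248219 = 4.0287
Σp_Warbᵢ² = 0.0208² + 0.1667² + 0.4375² + 0.3333² + 0.0208² + 0.0208² = 0.000433 + 0.027789 + 0.191406 + 0.111089 + 0.000433 + 0.000433 = 0.331583
B_Warb = 1 / 0.331583 = 3.0158
Ranking by B (broadest → narrowest): Blackcap (4.03) > Garden Warbler (3.02) > Whitethroat (2.64)

Blackcap > Garden Warbler > Whitethroat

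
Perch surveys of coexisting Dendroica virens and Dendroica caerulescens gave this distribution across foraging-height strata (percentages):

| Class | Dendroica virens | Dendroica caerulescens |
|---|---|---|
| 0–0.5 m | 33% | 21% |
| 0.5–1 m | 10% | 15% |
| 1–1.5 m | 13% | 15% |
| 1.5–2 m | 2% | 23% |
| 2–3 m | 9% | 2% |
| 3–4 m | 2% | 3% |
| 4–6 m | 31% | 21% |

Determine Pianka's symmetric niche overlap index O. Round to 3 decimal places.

Convert percentages to proportions (divide by 100).
Σ p₁ᵢp₂ᵢ = 0.0693 + 0.0150 + 0.0195 + 0.0046 + 0.0018 + 0.0006 + 0.0651 = 0.1759
Σp_1ᵢ² = 0.33² + 0.10² + 0.13² + 0.02² + 0.09² + 0.02² + 0.31² = 0.1089 + 0.0100 + 0.0169 + 0.0004 + 0.0081 + 0.0004 + 0.0961 = 0.2408
Σp_2ᵢ² = 0.21² + 0.15² + 0.15² + 0.23² + 0.02² + 0.03² + 0.21² = 0.0441 + 0.0225 + 0.0225 + 0.0529 + 0.0004 + 0.0009 + 0.0441 = 0.1874
O = 0.1759 / √(0.2408 × 0.1874) = 0.1759 / 0.212429 = 0.82804

0.828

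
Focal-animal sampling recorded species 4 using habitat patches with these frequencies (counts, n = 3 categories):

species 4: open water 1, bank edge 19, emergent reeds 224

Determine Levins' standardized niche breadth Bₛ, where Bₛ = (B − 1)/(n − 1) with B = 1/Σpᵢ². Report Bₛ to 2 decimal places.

Proportions for species 4 (n=244): 1/244=0.0041, 19/244=0.0779, 224/244=0.9180
Σpᵢ² = 0.0041² + 0.0779² + 0.9180² = 0.000017 + 0.006068 + 0.842724 = 0.848809
B = 1 / 0.848809 = 1.1781
Bₛ = (B − 1)/(n − 1) = (1.1781 − 1)/(3 − 1) = 0.1781/2 = 0.0891

0.09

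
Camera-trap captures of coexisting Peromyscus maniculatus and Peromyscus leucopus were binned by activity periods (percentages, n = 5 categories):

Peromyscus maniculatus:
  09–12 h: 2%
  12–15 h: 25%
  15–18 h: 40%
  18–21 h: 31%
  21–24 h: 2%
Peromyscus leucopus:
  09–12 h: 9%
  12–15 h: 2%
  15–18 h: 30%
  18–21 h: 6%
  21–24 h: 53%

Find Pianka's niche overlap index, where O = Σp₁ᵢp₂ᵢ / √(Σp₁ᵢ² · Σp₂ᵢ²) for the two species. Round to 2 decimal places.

Convert percentages to proportions (divide by 100).
Σ p₁ᵢp₂ᵢ = 0.0018 + 0.0050 + 0.1200 + 0.0186 + 0.0106 = 0.1560
Σp_1ᵢ² = 0.02² + 0.25² + 0.40² + 0.31² + 0.02² = 0.0004 + 0.0625 + 0.1600 + 0.0961 + 0.0004 = 0.3194
Σp_2ᵢ² = 0.09² + 0.02² + 0.30² + 0.06² + 0.53² = 0.0081 + 0.0004 + 0.0900 + 0.0036 + 0.2809 = 0.3830
O = 0.1560 / √(0.3194 × 0.3830) = 0.1560 / 0.34976 = 0.4460

0.45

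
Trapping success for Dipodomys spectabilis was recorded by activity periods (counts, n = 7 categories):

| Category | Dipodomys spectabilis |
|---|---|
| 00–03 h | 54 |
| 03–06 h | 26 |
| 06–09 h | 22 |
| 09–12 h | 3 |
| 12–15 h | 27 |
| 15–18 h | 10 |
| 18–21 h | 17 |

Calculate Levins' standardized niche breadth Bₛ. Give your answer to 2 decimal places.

Proportions for Dipodomys spectabilis (n=159): 54/159=0.3396, 26/159=0.1635, 22/159=0.1384, 3/159=0.0189, 27/159=0.1698, 10/159=0.0629, 17/159=0.1069
Σpᵢ² = 0.3396² + 0.1635² + 0.1384² + 0.0189² + 0.1698² + 0.0629² + 0.1069² = 0.115328 + 0.026732 + 0.019155 + 0.000357 + 0.028832 + 0.003956 + 0.011428 = 0.205788
B = 1 / 0.205788 = 4.8594
Bₛ = (B − 1)/(n − 1) = (4.8594 − 1)/(7 − 1) = 3.8594/6 = 0.6432

0.64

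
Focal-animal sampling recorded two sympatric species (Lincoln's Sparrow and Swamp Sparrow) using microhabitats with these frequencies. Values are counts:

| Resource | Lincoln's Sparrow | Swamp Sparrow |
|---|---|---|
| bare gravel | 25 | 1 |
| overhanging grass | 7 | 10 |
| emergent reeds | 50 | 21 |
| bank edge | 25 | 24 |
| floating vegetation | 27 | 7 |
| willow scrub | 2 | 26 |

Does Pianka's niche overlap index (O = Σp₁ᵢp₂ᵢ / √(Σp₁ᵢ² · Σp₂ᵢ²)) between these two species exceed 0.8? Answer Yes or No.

No

Proportions for Lincoln's Sparrow (n=136): 25/136=0.1838, 7/136=0.0515, 50/136=0.3676, 25/136=0.1838, 27/136=0.1985, 2/136=0.0147
Proportions for Swamp Sparrow (n=89): 1/89=0.0112, 10/89=0.1124, 21/89=0.2360, 24/89=0.2697, 7/89=0.0787, 26/89=0.2921
Σ p₁ᵢp₂ᵢ = 0.002059 + 0.005789 + 0.086754 + 0.049571 + 0.015622 + 0.004294 = 0.164089
Σp_1ᵢ² = 0.1838² + 0.0515² + 0.3676² + 0.1838² + 0.1985² + 0.0147² = 0.033782 + 0.002652 + 0.135130 + 0.033782 + 0.039402 + 0.000216 = 0.244964
Σp_2ᵢ² = 0.0112² + 0.1124² + 0.2360² + 0.2697² + 0.0787² + 0.2921² = 0.000125 + 0.012634 + 0.055696 + 0.072738 + 0.006194 + 0.085322 = 0.232709
O = 0.164089 / √(0.244964 × 0.232709) = 0.164089 / 0.2387579 = 0.6873
O = 0.6873 < 0.8 → No.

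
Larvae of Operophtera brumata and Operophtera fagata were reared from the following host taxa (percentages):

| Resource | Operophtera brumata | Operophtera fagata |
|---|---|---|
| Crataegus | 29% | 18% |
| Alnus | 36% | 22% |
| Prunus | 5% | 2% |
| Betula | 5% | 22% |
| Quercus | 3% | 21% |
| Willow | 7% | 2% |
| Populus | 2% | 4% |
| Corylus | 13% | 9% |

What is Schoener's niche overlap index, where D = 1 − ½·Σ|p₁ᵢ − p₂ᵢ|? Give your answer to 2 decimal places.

0.63

Convert percentages to proportions (divide by 100).
Σ|p₁ᵢ − p₂ᵢ| = 0.11 + 0.14 + 0.03 + 0.17 + 0.18 + 0.05 + 0.02 + 0.04 = 0.74
D = 1 − ½ × 0.74 = 1 − 0.370 = 0.6300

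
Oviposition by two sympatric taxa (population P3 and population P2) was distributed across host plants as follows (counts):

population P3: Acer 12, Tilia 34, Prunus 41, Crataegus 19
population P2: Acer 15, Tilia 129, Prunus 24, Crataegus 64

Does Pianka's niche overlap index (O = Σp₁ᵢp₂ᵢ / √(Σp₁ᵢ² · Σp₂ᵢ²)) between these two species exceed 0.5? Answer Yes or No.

Yes

Proportions for population P3 (n=106): 12/106=0.1132, 34/106=0.3208, 41/106=0.3868, 19/106=0.1792
Proportions for population P2 (n=232): 15/232=0.0647, 129/232=0.5560, 24/232=0.1034, 64/232=0.2759
Σ p₁ᵢp₂ᵢ = 0.007324 + 0.178365 + 0.039995 + 0.049441 = 0.275125
Σp_1ᵢ² = 0.1132² + 0.3208² + 0.3868² + 0.1792² = 0.012814 + 0.102913 + 0.149614 + 0.032113 = 0.297454
Σp_2ᵢ² = 0.0647² + 0.5560² + 0.1034² + 0.2759² = 0.004186 + 0.309136 + 0.010692 + 0.076121 = 0.400135
O = 0.275125 / √(0.297454 × 0.400135) = 0.275125 / 0.3449953 = 0.7975
O = 0.7975 > 0.5 → Yes.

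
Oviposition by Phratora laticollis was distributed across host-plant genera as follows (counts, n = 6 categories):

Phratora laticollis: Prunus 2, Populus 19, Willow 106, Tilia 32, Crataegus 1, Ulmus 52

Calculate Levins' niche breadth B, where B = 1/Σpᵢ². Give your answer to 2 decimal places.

2.93

Proportions for Phratora laticollis (n=212): 2/212=0.0094, 19/212=0.0896, 106/212=0.5000, 32/212=0.1509, 1/212=0.0047, 52/212=0.2453
Σpᵢ² = 0.0094² + 0.0896² + 0.5000² + 0.1509² + 0.0047² + 0.2453² = 0.000088 + 0.008028 + 0.250000 + 0.022771 + 0.000022 + 0.060172 = 0.341081
B = 1 / 0.341081 = 2.9319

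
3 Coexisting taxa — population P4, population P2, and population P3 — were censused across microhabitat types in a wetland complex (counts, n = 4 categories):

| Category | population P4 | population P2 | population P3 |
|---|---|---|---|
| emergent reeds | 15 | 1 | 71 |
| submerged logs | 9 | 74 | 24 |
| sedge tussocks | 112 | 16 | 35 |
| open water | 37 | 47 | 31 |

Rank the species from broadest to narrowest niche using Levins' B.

Proportions for population P4 (n=173): 15/173=0.0867, 9/173=0.0520, 112/173=0.6474, 37/173=0.2139
Proportions for population P2 (n=138): 1/138=0.0072, 74/138=0.5362, 16/138=0.1159, 47/138=0.3406
Proportions for population P3 (n=161): 71/161=0.4410, 24/161=0.1491, 35/161=0.2174, 31/161=0.1925
Σp_P4ᵢ² = 0.0867² + 0.0520² + 0.6474² + 0.2139² = 0.007517 + 0.002704 + 0.419127 + 0.045753 = 0.475101
B_P4 = 1 / 0.475101 = 2.1048
Σp_P2ᵢ² = 0.0072² + 0.5362² + 0.1159² + 0.3406² = 0.000052 + 0.287510 + 0.013433 + 0.116008 = 0.417003
B_P2 = 1 / 0.417003 = 2.3981
Σp_P3ᵢ² = 0.4410² + 0.1491² + 0.2174² + 0.1925² = 0.194481 + 0.022231 + 0.047263 + 0.037056 = 0.301031
B_P3 = 1 / 0.301031 = 3.3219
Ranking by B (broadest → narrowest): population P3 (3.32) > population P2 (2.40) > population P4 (2.10)

population P3 > population P2 > population P4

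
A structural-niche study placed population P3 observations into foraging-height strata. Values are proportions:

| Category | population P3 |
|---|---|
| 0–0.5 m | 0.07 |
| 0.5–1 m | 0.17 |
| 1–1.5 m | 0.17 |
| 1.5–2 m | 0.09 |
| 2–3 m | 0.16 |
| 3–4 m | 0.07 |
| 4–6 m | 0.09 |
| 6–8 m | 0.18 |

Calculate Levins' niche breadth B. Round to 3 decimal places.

7.052

Σpᵢ² = 0.07² + 0.17² + 0.17² + 0.09² + 0.16² + 0.07² + 0.09² + 0.18² = 0.0049 + 0.0289 + 0.0289 + 0.0081 + 0.0256 + 0.0049 + 0.0081 + 0.0324 = 0.1418
B = 1 / 0.1418 = 7.05219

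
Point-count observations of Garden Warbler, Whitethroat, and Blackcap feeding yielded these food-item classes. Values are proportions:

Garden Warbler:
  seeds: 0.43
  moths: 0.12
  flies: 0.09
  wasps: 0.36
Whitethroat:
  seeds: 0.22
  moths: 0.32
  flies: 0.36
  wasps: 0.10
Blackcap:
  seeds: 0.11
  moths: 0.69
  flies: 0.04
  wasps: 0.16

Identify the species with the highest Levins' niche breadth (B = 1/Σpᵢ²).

Σp_Warbᵢ² = 0.43² + 0.12² + 0.09² + 0.36² = 0.1849 + 0.0144 + 0.0081 + 0.1296 = 0.3370
B_Warb = 1 / 0.3370 = 2.9674
Σp_Whitᵢ² = 0.22² + 0.32² + 0.36² + 0.10² = 0.0484 + 0.1024 + 0.1296 + 0.0100 = 0.2904
B_Whit = 1 / 0.2904 = 3.4435
Σp_Blacᵢ² = 0.11² + 0.69² + 0.04² + 0.16² = 0.0121 + 0.4761 + 0.0016 + 0.0256 = 0.5154
B_Blac = 1 / 0.5154 = 1.9402
Highest B → broadest niche (most generalist): Whitethroat (B = 3.44).

Whitethroat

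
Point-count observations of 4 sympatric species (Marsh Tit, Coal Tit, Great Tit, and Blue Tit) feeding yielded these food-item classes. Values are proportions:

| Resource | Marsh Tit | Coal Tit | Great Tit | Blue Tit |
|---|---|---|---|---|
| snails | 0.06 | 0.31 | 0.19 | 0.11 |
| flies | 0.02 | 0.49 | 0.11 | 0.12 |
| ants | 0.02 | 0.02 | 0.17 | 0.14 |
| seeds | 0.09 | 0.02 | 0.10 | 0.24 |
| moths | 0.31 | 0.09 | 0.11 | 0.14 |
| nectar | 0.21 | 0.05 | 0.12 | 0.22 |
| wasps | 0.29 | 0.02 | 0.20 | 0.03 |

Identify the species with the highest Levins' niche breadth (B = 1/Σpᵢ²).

Great Tit

Σp_Marsᵢ² = 0.06² + 0.02² + 0.02² + 0.09² + 0.31² + 0.21² + 0.29² = 0.0036 + 0.0004 + 0.0004 + 0.0081 + 0.0961 + 0.0441 + 0.0841 = 0.2368
B_Mars = 1 / 0.2368 = 4.2230
Σp_Coalᵢ² = 0.31² + 0.49² + 0.02² + 0.02² + 0.09² + 0.05² + 0.02² = 0.0961 + 0.2401 + 0.0004 + 0.0004 + 0.0081 + 0.0025 + 0.0004 = 0.3480
B_Coal = 1 / 0.3480 = 2.8736
Σp_Greaᵢ² = 0.19² + 0.11² + 0.17² + 0.10² + 0.11² + 0.12² + 0.20² = 0.0361 + 0.0121 + 0.0289 + 0.0100 + 0.0121 + 0.0144 + 0.0400 = 0.1536
B_Grea = 1 / 0.1536 = 6.5104
Σp_Blueᵢ² = 0.11² + 0.12² + 0.14² + 0.24² + 0.14² + 0.22² + 0.03² = 0.0121 + 0.0144 + 0.0196 + 0.0576 + 0.0196 + 0.0484 + 0.0009 = 0.1726
B_Blue = 1 / 0.1726 = 5.7937
Highest B → broadest niche (most generalist): Great Tit (B = 6.51).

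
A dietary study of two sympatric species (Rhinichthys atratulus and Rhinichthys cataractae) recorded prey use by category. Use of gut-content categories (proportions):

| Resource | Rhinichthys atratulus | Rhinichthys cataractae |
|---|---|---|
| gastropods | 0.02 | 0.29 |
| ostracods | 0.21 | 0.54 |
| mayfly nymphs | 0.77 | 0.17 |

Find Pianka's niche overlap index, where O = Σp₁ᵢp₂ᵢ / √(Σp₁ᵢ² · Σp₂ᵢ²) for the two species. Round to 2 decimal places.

0.49

Σ p₁ᵢp₂ᵢ = 0.0058 + 0.1134 + 0.1309 = 0.2501
Σp_1ᵢ² = 0.02² + 0.21² + 0.77² = 0.0004 + 0.0441 + 0.5929 = 0.6374
Σp_2ᵢ² = 0.29² + 0.54² + 0.17² = 0.0841 + 0.2916 + 0.0289 = 0.4046
O = 0.2501 / √(0.6374 × 0.4046) = 0.2501 / 0.50783 = 0.4925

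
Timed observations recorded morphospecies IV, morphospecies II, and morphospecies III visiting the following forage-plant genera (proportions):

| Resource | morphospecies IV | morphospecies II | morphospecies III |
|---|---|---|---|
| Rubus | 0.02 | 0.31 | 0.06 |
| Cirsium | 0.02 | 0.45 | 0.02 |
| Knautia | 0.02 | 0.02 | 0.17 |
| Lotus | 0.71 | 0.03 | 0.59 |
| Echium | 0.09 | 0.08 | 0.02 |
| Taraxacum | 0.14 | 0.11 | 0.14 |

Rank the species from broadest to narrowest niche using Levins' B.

morphospecies II > morphospecies III > morphospecies IV

Σp_IVᵢ² = 0.02² + 0.02² + 0.02² + 0.71² + 0.09² + 0.14² = 0.0004 + 0.0004 + 0.0004 + 0.5041 + 0.0081 + 0.0196 = 0.5330
B_IV = 1 / 0.5330 = 1.8762
Σp_IIᵢ² = 0.31² + 0.45² + 0.02² + 0.03² + 0.08² + 0.11² = 0.0961 + 0.2025 + 0.0004 + 0.0009 + 0.0064 + 0.0121 = 0.3184
B_II = 1 / 0.3184 = 3.1407
Σp_IIIᵢ² = 0.06² + 0.02² + 0.17² + 0.59² + 0.02² + 0.14² = 0.0036 + 0.0004 + 0.0289 + 0.3481 + 0.0004 + 0.0196 = 0.4010
B_III = 1 / 0.4010 = 2.4938
Ranking by B (broadest → narrowest): morphospecies II (3.14) > morphospecies III (2.49) > morphospecies IV (1.88)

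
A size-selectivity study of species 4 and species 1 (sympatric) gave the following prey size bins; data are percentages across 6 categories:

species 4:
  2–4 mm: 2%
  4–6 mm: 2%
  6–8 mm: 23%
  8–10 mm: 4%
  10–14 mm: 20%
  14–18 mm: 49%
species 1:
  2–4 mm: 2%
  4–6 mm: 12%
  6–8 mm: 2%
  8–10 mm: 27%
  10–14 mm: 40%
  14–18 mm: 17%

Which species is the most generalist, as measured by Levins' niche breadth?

Convert percentages to proportions (divide by 100).
Σp_4ᵢ² = 0.02² + 0.02² + 0.23² + 0.04² + 0.20² + 0.49² = 0.0004 + 0.0004 + 0.0529 + 0.0016 + 0.0400 + 0.2401 = 0.3354
B_4 = 1 / 0.3354 = 2.9815
Σp_1ᵢ² = 0.02² + 0.12² + 0.02² + 0.27² + 0.40² + 0.17² = 0.0004 + 0.0144 + 0.0004 + 0.0729 + 0.1600 + 0.0289 = 0.2770
B_1 = 1 / 0.2770 = 3.6101
Highest B → broadest niche (most generalist): species 1 (B = 3.61).

species 1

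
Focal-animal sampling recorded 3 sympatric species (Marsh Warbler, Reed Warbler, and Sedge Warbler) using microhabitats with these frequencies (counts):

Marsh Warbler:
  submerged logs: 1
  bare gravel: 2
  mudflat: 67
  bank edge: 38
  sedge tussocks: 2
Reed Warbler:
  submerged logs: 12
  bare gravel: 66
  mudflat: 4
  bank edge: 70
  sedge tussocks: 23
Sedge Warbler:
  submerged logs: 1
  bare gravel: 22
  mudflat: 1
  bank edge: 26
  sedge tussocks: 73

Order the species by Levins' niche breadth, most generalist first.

Reed Warbler > Sedge Warbler > Marsh Warbler

Proportions for Marsh Warbler (n=110): 1/110=0.0091, 2/110=0.0182, 67/110=0.6091, 38/110=0.3455, 2/110=0.0182
Proportions for Reed Warbler (n=175): 12/175=0.0686, 66/175=0.3771, 4/175=0.0229, 70/175=0.4000, 23/175=0.1314
Proportions for Sedge Warbler (n=123): 1/123=0.0081, 22/123=0.1789, 1/123=0.0081, 26/123=0.2114, 73/123=0.5935
Σp_Marsᵢ² = 0.0091² + 0.0182² + 0.6091² + 0.3455² + 0.0182² = 0.000083 + 0.000331 + 0.371003 + 0.119370 + 0.000331 = 0.491118
B_Mars = 1 / 0.491118 = 2.0362
Σp_Reedᵢ² = 0.0686² + 0.3771² + 0.0229² + 0.4000² + 0.1314² = 0.004706 + 0.142204 + 0.000524 + 0.160000 + 0.017266 = 0.324700
B_Reed = 1 / 0.324700 = 3.0798
Σp_Sedgᵢ² = 0.0081² + 0.1789² + 0.0081² + 0.2114² + 0.5935² = 0.000066 + 0.032005 + 0.000066 + 0.044690 + 0.352242 = 0.429069
B_Sedg = 1 / 0.429069 = 2.3306
Ranking by B (broadest → narrowest): Reed Warbler (3.08) > Sedge Warbler (2.33) > Marsh Warbler (2.04)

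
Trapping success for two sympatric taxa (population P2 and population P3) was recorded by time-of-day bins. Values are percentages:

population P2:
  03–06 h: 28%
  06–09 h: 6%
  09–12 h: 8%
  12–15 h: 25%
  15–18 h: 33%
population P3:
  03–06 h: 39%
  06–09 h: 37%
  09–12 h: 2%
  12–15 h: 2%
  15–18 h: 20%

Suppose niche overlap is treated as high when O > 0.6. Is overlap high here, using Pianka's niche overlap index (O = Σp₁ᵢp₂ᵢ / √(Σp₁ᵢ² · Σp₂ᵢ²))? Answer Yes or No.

Convert percentages to proportions (divide by 100).
Σ p₁ᵢp₂ᵢ = 0.1092 + 0.0222 + 0.0016 + 0.0050 + 0.0660 = 0.2040
Σp_1ᵢ² = 0.28² + 0.06² + 0.08² + 0.25² + 0.33² = 0.0784 + 0.0036 + 0.0064 + 0.0625 + 0.1089 = 0.2598
Σp_2ᵢ² = 0.39² + 0.37² + 0.02² + 0.02² + 0.20² = 0.1521 + 0.1369 + 0.0004 + 0.0004 + 0.0400 = 0.3298
O = 0.2040 / √(0.2598 × 0.3298) = 0.2040 / 0.29271 = 0.6969
O = 0.6969 > 0.6 → Yes.

Yes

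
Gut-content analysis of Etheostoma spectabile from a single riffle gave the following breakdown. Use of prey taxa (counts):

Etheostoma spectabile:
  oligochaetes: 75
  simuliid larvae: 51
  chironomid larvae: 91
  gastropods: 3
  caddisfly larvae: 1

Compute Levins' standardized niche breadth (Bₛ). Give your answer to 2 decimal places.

Proportions for Etheostoma spectabile (n=221): 75/221=0.3394, 51/221=0.2308, 91/221=0.4118, 3/221=0.0136, 1/221=0.0045
Σpᵢ² = 0.3394² + 0.2308² + 0.4118² + 0.0136² + 0.0045² = 0.115192 + 0.053269 + 0.169579 + 0.000185 + 0.000020 = 0.338245
B = 1 / 0.338245 = 2.9564
Bₛ = (B − 1)/(n − 1) = (2.9564 − 1)/(5 − 1) = 1.9564/4 = 0.4891

0.49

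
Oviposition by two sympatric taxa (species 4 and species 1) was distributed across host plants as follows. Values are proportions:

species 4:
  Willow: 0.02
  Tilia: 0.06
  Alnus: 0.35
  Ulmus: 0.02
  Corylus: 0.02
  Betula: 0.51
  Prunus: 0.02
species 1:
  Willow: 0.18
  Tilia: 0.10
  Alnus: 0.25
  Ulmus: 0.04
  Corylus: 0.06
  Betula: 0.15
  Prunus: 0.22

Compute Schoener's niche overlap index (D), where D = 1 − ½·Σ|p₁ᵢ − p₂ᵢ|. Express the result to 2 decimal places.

Σ|p₁ᵢ − p₂ᵢ| = 0.16 + 0.04 + 0.10 + 0.02 + 0.04 + 0.36 + 0.20 = 0.92
D = 1 − ½ × 0.92 = 1 − 0.460 = 0.5400

0.54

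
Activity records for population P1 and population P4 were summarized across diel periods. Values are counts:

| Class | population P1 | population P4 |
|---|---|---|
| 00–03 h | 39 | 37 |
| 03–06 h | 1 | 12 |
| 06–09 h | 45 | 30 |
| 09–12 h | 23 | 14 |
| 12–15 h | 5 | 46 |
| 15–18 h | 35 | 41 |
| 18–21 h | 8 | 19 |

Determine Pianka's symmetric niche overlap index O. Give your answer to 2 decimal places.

Proportions for population P1 (n=156): 39/156=0.2500, 1/156=0.0064, 45/156=0.2885, 23/156=0.1474, 5/156=0.0321, 35/156=0.2244, 8/156=0.0513
Proportions for population P4 (n=199): 37/199=0.1859, 12/199=0.0603, 30/199=0.1508, 14/199=0.0704, 46/199=0.2312, 41/199=0.2060, 19/199=0.0955
Σ p₁ᵢp₂ᵢ = 0.046475 + 0.000386 + 0.043506 + 0.010377 + 0.007422 + 0.046226 + 0.004899 = 0.159291
Σp_1ᵢ² = 0.2500² + 0.0064² + 0.2885² + 0.1474² + 0.0321² + 0.2244² + 0.0513² = 0.062500 + 0.000041 + 0.083232 + 0.021727 + 0.001030 + 0.050355 + 0.002632 = 0.221517
Σp_2ᵢ² = 0.1859² + 0.0603² + 0.1508² + 0.0704² + 0.2312² + 0.2060² + 0.0955² = 0.034559 + 0.003636 + 0.022741 + 0.004956 + 0.053453 + 0.042436 + 0.009120 = 0.170901
O = 0.159291 / √(0.221517 × 0.170901) = 0.159291 / 0.1945700 = 0.8187

0.82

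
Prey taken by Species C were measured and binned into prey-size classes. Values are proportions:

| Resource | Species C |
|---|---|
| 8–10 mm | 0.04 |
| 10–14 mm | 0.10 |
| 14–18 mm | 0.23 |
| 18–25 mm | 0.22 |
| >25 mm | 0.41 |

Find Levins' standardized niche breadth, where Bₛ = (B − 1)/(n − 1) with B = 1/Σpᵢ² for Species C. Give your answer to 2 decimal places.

0.64

Σpᵢ² = 0.04² + 0.10² + 0.23² + 0.22² + 0.41² = 0.0016 + 0.0100 + 0.0529 + 0.0484 + 0.1681 = 0.2810
B = 1 / 0.2810 = 3.5587
Bₛ = (B − 1)/(n − 1) = (3.5587 − 1)/(5 − 1) = 2.5587/4 = 0.6397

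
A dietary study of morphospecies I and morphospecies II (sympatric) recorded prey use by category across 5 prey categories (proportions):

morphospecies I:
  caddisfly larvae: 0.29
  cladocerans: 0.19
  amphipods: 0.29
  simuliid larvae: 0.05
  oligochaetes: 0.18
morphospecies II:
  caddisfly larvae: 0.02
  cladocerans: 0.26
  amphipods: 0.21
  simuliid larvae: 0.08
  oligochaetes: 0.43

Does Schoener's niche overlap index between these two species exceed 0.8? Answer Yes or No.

No

Σ|p₁ᵢ − p₂ᵢ| = 0.27 + 0.07 + 0.08 + 0.03 + 0.25 = 0.70
D = 1 − ½ × 0.70 = 1 − 0.350 = 0.6500
D = 0.6500 < 0.8 → No.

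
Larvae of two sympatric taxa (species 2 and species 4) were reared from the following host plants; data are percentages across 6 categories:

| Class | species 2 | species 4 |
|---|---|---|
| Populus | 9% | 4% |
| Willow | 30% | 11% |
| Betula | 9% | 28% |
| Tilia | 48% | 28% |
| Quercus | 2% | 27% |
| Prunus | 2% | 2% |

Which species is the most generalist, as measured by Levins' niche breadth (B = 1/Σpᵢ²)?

species 4

Convert percentages to proportions (divide by 100).
Σp_2ᵢ² = 0.09² + 0.30² + 0.09² + 0.48² + 0.02² + 0.02² = 0.0081 + 0.0900 + 0.0081 + 0.2304 + 0.0004 + 0.0004 = 0.3374
B_2 = 1 / 0.3374 = 2.9638
Σp_4ᵢ² = 0.04² + 0.11² + 0.28² + 0.28² + 0.27² + 0.02² = 0.0016 + 0.0121 + 0.0784 + 0.0784 + 0.0729 + 0.0004 = 0.2438
B_4 = 1 / 0.2438 = 4.1017
Highest B → broadest niche (most generalist): species 4 (B = 4.10).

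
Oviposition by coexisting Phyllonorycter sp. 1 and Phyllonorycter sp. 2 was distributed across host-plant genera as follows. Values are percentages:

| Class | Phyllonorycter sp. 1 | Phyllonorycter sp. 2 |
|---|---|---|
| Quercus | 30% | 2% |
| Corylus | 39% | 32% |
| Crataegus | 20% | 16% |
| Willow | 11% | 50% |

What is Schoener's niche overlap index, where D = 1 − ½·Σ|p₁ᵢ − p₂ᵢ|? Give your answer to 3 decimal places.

0.610

Convert percentages to proportions (divide by 100).
Σ|p₁ᵢ − p₂ᵢ| = 0.28 + 0.07 + 0.04 + 0.39 = 0.78
D = 1 − ½ × 0.78 = 1 − 0.390 = 0.61000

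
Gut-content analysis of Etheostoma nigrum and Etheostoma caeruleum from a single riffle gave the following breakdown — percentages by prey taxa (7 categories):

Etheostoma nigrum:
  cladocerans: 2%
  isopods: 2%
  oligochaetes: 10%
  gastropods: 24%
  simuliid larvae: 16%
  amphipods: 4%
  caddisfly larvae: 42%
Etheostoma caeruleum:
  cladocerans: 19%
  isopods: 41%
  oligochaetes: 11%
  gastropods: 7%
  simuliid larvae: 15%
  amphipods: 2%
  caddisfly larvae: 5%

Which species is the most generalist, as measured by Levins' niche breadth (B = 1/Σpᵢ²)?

Etheostoma caeruleum

Convert percentages to proportions (divide by 100).
Σp_nigrᵢ² = 0.02² + 0.02² + 0.10² + 0.24² + 0.16² + 0.04² + 0.42² = 0.0004 + 0.0004 + 0.0100 + 0.0576 + 0.0256 + 0.0016 + 0.1764 = 0.2720
B_nigr = 1 / 0.2720 = 3.6765
Σp_caerᵢ² = 0.19² + 0.41² + 0.11² + 0.07² + 0.15² + 0.02² + 0.05² = 0.0361 + 0.1681 + 0.0121 + 0.0049 + 0.0225 + 0.0004 + 0.0025 = 0.2466
B_caer = 1 / 0.2466 = 4.0552
Highest B → broadest niche (most generalist): Etheostoma caeruleum (B = 4.06).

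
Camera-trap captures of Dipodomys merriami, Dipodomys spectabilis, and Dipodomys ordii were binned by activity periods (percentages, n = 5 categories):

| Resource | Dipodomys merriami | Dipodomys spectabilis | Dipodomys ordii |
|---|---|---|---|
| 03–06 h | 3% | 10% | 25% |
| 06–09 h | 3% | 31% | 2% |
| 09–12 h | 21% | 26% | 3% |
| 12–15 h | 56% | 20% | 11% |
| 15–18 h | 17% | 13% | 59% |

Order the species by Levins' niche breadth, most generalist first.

Convert percentages to proportions (divide by 100).
Σp_merrᵢ² = 0.03² + 0.03² + 0.21² + 0.56² + 0.17² = 0.0009 + 0.0009 + 0.0441 + 0.3136 + 0.0289 = 0.3884
B_merr = 1 / 0.3884 = 2.5747
Σp_specᵢ² = 0.10² + 0.31² + 0.26² + 0.20² + 0.13² = 0.0100 + 0.0961 + 0.0676 + 0.0400 + 0.0169 = 0.2306
B_spec = 1 / 0.2306 = 4.3365
Σp_ordiᵢ² = 0.25² + 0.02² + 0.03² + 0.11² + 0.59² = 0.0625 + 0.0004 + 0.0009 + 0.0121 + 0.3481 = 0.4240
B_ordi = 1 / 0.4240 = 2.3585
Ranking by B (broadest → narrowest): Dipodomys spectabilis (4.34) > Dipodomys merriami (2.57) > Dipodomys ordii (2.36)

Dipodomys spectabilis > Dipodomys merriami > Dipodomys ordii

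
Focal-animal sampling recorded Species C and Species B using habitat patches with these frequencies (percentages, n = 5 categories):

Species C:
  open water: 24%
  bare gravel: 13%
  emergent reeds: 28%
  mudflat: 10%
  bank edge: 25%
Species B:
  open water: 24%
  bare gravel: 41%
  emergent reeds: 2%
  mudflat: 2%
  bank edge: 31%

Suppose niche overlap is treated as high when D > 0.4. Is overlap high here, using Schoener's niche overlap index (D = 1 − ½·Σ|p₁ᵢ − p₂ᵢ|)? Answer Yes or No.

Convert percentages to proportions (divide by 100).
Σ|p₁ᵢ − p₂ᵢ| = 0.00 + 0.28 + 0.26 + 0.08 + 0.06 = 0.68
D = 1 − ½ × 0.68 = 1 − 0.340 = 0.6600
D = 0.6600 > 0.4 → Yes.

Yes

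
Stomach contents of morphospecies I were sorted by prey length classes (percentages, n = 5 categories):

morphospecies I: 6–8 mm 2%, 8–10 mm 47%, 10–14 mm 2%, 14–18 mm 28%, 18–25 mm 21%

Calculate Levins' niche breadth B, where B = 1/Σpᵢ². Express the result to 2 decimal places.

2.91

Convert percentages to proportions (divide by 100).
Σpᵢ² = 0.02² + 0.47² + 0.02² + 0.28² + 0.21² = 0.0004 + 0.2209 + 0.0004 + 0.0784 + 0.0441 = 0.3442
B = 1 / 0.3442 = 2.9053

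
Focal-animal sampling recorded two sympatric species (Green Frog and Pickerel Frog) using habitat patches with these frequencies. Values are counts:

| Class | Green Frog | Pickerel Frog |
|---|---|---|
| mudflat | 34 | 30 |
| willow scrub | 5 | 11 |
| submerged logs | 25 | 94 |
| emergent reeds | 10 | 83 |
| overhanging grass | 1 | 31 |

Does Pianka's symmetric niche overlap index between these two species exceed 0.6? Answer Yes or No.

Proportions for Green Frog (n=75): 34/75=0.4533, 5/75=0.0667, 25/75=0.3333, 10/75=0.1333, 1/75=0.0133
Proportions for Pickerel Frog (n=249): 30/249=0.1205, 11/249=0.0442, 94/249=0.3775, 83/249=0.3333, 31/249=0.1245
Σ p₁ᵢp₂ᵢ = 0.054623 + 0.002948 + 0.125821 + 0.044429 + 0.001656 = 0.229477
Σp_1ᵢ² = 0.4533² + 0.0667² + 0.3333² + 0.1333² + 0.0133² = 0.205481 + 0.004449 + 0.111089 + 0.017769 + 0.000177 = 0.338965
Σp_2ᵢ² = 0.1205² + 0.0442² + 0.3775² + 0.3333² + 0.1245² = 0.014520 + 0.001954 + 0.142506 + 0.111089 + 0.015500 = 0.285569
O = 0.229477 / √(0.338965 × 0.285569) = 0.229477 / 0.3111236 = 0.7376
O = 0.7376 > 0.6 → Yes.

Yes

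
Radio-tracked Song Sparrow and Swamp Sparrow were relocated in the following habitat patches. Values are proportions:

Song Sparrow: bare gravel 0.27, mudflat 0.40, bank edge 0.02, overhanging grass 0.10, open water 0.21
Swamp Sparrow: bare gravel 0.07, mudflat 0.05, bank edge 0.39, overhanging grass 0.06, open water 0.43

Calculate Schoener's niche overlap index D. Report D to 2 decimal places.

0.41

Σ|p₁ᵢ − p₂ᵢ| = 0.20 + 0.35 + 0.37 + 0.04 + 0.22 = 1.18
D = 1 − ½ × 1.18 = 1 − 0.590 = 0.4100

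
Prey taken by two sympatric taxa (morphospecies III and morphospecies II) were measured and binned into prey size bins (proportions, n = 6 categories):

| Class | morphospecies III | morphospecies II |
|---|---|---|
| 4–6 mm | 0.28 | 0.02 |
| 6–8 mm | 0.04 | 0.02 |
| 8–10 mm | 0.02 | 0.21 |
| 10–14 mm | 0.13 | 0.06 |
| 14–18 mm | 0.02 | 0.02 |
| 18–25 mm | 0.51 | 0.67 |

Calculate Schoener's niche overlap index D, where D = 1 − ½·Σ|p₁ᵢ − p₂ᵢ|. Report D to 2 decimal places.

0.65

Σ|p₁ᵢ − p₂ᵢ| = 0.26 + 0.02 + 0.19 + 0.07 + 0.00 + 0.16 = 0.70
D = 1 − ½ × 0.70 = 1 − 0.350 = 0.6500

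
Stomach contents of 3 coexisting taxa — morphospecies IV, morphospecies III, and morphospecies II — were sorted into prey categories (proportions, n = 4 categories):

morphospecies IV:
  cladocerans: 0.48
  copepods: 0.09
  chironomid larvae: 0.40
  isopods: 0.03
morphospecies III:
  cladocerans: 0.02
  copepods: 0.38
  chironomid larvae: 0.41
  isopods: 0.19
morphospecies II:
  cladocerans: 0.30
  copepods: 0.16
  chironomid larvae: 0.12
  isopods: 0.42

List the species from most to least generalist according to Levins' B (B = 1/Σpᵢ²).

Σp_IVᵢ² = 0.48² + 0.09² + 0.40² + 0.03² = 0.2304 + 0.0081 + 0.1600 + 0.0009 = 0.3994
B_IV = 1 / 0.3994 = 2.5038
Σp_IIIᵢ² = 0.02² + 0.38² + 0.41² + 0.19² = 0.0004 + 0.1444 + 0.1681 + 0.0361 = 0.3490
B_III = 1 / 0.3490 = 2.8653
Σp_IIᵢ² = 0.30² + 0.16² + 0.12² + 0.42² = 0.0900 + 0.0256 + 0.0144 + 0.1764 = 0.3064
B_II = 1 / 0.3064 = 3.2637
Ranking by B (broadest → narrowest): morphospecies II (3.26) > morphospecies III (2.87) > morphospecies IV (2.50)

morphospecies II > morphospecies III > morphospecies IV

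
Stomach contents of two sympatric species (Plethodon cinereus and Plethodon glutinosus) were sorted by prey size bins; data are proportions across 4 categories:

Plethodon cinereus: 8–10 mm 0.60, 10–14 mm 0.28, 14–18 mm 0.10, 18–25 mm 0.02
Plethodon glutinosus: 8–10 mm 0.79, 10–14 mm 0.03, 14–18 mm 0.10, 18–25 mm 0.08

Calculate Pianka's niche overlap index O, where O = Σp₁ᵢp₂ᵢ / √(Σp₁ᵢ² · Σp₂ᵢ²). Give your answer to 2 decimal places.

0.92

Σ p₁ᵢp₂ᵢ = 0.4740 + 0.0084 + 0.0100 + 0.0016 = 0.4940
Σp_1ᵢ² = 0.60² + 0.28² + 0.10² + 0.02² = 0.3600 + 0.0784 + 0.0100 + 0.0004 = 0.4488
Σp_2ᵢ² = 0.79² + 0.03² + 0.10² + 0.08² = 0.6241 + 0.0009 + 0.0100 + 0.0064 = 0.6414
O = 0.4940 / √(0.4488 × 0.6414) = 0.4940 / 0.53653 = 0.9207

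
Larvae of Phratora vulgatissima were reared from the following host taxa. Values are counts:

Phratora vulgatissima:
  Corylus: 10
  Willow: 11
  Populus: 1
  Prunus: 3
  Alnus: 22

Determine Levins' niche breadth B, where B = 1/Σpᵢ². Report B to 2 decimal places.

3.09

Proportions for Phratora vulgatissima (n=47): 10/47=0.2128, 11/47=0.2340, 1/47=0.0213, 3/47=0.0638, 22/47=0.4681
Σpᵢ² = 0.2128² + 0.2340² + 0.0213² + 0.0638² + 0.4681² = 0.045284 + 0.054756 + 0.000454 + 0.004070 + 0.219118 = 0.323682
B = 1 / 0.323682 = 3.0895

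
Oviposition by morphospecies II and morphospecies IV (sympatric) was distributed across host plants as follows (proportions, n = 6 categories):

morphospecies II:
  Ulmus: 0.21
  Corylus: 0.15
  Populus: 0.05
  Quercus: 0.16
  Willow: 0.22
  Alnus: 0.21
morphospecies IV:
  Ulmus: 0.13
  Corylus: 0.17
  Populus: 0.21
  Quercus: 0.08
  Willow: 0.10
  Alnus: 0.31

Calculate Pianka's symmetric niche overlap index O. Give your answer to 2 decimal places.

0.84

Σ p₁ᵢp₂ᵢ = 0.0273 + 0.0255 + 0.0105 + 0.0128 + 0.0220 + 0.0651 = 0.1632
Σp_1ᵢ² = 0.21² + 0.15² + 0.05² + 0.16² + 0.22² + 0.21² = 0.0441 + 0.0225 + 0.0025 + 0.0256 + 0.0484 + 0.0441 = 0.1872
Σp_2ᵢ² = 0.13² + 0.17² + 0.21² + 0.08² + 0.10² + 0.31² = 0.0169 + 0.0289 + 0.0441 + 0.0064 + 0.0100 + 0.0961 = 0.2024
O = 0.1632 / √(0.1872 × 0.2024) = 0.1632 / 0.19465 = 0.8384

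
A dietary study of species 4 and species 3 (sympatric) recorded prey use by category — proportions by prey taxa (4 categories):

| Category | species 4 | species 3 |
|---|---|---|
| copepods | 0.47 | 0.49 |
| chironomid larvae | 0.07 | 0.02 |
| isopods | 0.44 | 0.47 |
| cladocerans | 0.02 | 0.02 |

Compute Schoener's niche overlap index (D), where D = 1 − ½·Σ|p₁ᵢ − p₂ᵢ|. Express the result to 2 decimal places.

Σ|p₁ᵢ − p₂ᵢ| = 0.02 + 0.05 + 0.03 + 0.00 = 0.10
D = 1 − ½ × 0.10 = 1 − 0.050 = 0.9500

0.95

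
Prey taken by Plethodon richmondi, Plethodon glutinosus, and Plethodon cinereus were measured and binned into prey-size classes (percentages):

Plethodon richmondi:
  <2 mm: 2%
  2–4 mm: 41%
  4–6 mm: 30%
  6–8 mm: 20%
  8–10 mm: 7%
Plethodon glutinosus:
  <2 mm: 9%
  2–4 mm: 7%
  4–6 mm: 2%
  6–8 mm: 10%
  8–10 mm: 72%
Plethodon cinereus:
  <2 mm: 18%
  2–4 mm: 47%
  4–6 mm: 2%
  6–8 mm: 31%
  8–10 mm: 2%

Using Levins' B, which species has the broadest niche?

Plethodon richmondi

Convert percentages to proportions (divide by 100).
Σp_richᵢ² = 0.02² + 0.41² + 0.30² + 0.20² + 0.07² = 0.0004 + 0.1681 + 0.0900 + 0.0400 + 0.0049 = 0.3034
B_rich = 1 / 0.3034 = 3.2960
Σp_glutᵢ² = 0.09² + 0.07² + 0.02² + 0.10² + 0.72² = 0.0081 + 0.0049 + 0.0004 + 0.0100 + 0.5184 = 0.5418
B_glut = 1 / 0.5418 = 1.8457
Σp_cineᵢ² = 0.18² + 0.47² + 0.02² + 0.31² + 0.02² = 0.0324 + 0.2209 + 0.0004 + 0.0961 + 0.0004 = 0.3502
B_cine = 1 / 0.3502 = 2.8555
Highest B → broadest niche (most generalist): Plethodon richmondi (B = 3.30).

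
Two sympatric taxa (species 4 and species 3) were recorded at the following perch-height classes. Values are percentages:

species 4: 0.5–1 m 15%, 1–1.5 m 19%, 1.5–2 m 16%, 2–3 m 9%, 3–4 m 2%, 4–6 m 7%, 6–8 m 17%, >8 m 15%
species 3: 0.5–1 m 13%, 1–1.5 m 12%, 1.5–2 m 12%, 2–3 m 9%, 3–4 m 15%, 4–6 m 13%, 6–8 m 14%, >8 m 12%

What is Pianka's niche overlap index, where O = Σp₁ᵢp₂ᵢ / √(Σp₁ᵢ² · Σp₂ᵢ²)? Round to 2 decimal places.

Convert percentages to proportions (divide by 100).
Σ p₁ᵢp₂ᵢ = 0.0195 + 0.0228 + 0.0192 + 0.0081 + 0.0030 + 0.0091 + 0.0238 + 0.0180 = 0.1235
Σp_1ᵢ² = 0.15² + 0.19² + 0.16² + 0.09² + 0.02² + 0.07² + 0.17² + 0.15² = 0.0225 + 0.0361 + 0.0256 + 0.0081 + 0.0004 + 0.0049 + 0.0289 + 0.0225 = 0.1490
Σp_2ᵢ² = 0.13² + 0.12² + 0.12² + 0.09² + 0.15² + 0.13² + 0.14² + 0.12² = 0.0169 + 0.0144 + 0.0144 + 0.0081 + 0.0225 + 0.0169 + 0.0196 + 0.0144 = 0.1272
O = 0.1235 / √(0.1490 × 0.1272) = 0.1235 / 0.13767 = 0.8971

0.90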